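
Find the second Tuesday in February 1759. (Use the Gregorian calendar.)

February 13, 1759

February 1, 1759 is a Thursday.
The first Tuesday is therefore February 6 (5 days later).
The second Tuesday is 6 + 1×7 = February 13.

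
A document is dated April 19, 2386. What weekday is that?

Saturday

Doomsday rule: the anchor day for the 2300s is Wednesday. For year 86: 86÷12 = 7 r 2, and 2÷4 = 0, so 7+2+0 = 9.
Wednesday + 9 ≡ Friday — that's 2386's doomsday.
In April the doomsday date is Apr 4.
Apr 19 is 15 days after Apr 4; 15 mod 7 = 1, so Friday + 1 = Saturday.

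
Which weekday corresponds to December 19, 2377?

Monday

Doomsday rule: the anchor day for the 2300s is Wednesday. For year 77: 77÷12 = 6 r 5, and 5÷4 = 1, so 6+5+1 = 12.
Wednesday + 12 ≡ Monday — that's 2377's doomsday.
In December the doomsday date is Dec 12.
Dec 19 is 7 days after Dec 12; 7 mod 7 = 0, so Monday + 0 = Monday.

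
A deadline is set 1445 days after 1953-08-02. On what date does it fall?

+365 (one year) → Aug 2, 1954 (1080 left).
+365 (one year) → Aug 2, 1955 (715 left).
+366 (one year; includes Feb 29, 1956) → Aug 2, 1956 (349 left).
Aug has 31 days: +30 → Sep 1, 1956 (319 left).
Sep has 30 days: +30 → Oct 1, 1956 (289 left).
Oct has 31 days: +31 → Nov 1, 1956 (258 left).
Nov has 30 days: +30 → Dec 1, 1956 (228 left).
Dec has 31 days: +31 → Jan 1, 1957 (197 left).
Jan has 31 days: +31 → Feb 1, 1957 (166 left).
Feb has 28 days: +28 → Mar 1, 1957 (138 left).
Mar has 31 days: +31 → Apr 1, 1957 (107 left).
Apr has 30 days: +30 → May 1, 1957 (77 left).
May has 31 days: +31 → Jun 1, 1957 (46 left).
Jun has 30 days: +30 → Jul 1, 1957 (16 left).
+16 → Jul 17, 1957.

July 17, 1957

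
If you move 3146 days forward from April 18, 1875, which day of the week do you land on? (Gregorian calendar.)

Wednesday

First find the weekday of Apr 18, 1875. Doomsday rule: the anchor day for the 1800s is Friday. For year 75: 75÷12 = 6 r 3, and 3÷4 = 0, so 6+3+0 = 9.
Friday + 9 ≡ Sunday — that's 1875's doomsday.
In April the doomsday date is Apr 4.
Apr 18 is 14 days after Apr 4; 14 mod 7 = 0, so Sunday + 0 = Sunday.
3146 mod 7 = 3, so 3146 days after a Sunday is Sunday + 3 = Wednesday.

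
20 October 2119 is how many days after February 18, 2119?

Feb 18, 2119 → Mar 18, 2119: 28 days (February has 28).
Mar 18, 2119 → Apr 18, 2119: 31 days (March has 31).
Apr 18, 2119 → May 18, 2119: 30 days (April has 30).
May 18, 2119 → Jun 18, 2119: 31 days (May has 31).
Jun 18, 2119 → Jul 18, 2119: 30 days (June has 30).
Jul 18, 2119 → Aug 18, 2119: 31 days (July has 31).
Aug 18, 2119 → Sep 18, 2119: 31 days (August has 31).
Sep 18, 2119 → Oct 18, 2119: 30 days (September has 30).
Oct 18, 2119 → Oct 20, 2119: 2 days.
Total: 244 days.

244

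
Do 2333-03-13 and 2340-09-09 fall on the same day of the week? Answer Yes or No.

Yes

From Mar 13, 2333 to Sep 9, 2340 is 2737 days.
2737 mod 7 = 0, so they are the same weekday.
(Mar 13, 2333 is a Monday; Sep 9, 2340 is a Monday.)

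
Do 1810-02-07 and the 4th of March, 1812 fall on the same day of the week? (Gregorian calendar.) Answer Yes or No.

Yes

From Feb 7, 1810 to Mar 4, 1812 is 756 days.
756 mod 7 = 0, so they are the same weekday.
(Feb 7, 1810 is a Wednesday; Mar 4, 1812 is a Wednesday.)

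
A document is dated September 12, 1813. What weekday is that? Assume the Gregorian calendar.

Sunday

Doomsday rule: the anchor day for the 1800s is Friday. For year 13: 13÷12 = 1 r 1, and 1÷4 = 0, so 1+1+0 = 2.
Friday + 2 ≡ Sunday — that's 1813's doomsday.
In September the doomsday date is Sep 5.
Sep 12 is 7 days after Sep 5; 7 mod 7 = 0, so Sunday + 0 = Sunday.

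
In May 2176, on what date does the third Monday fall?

May 20, 2176

May 1, 2176 is a Wednesday.
The first Monday is therefore May 6 (5 days later).
The third Monday is 6 + 2×7 = May 20.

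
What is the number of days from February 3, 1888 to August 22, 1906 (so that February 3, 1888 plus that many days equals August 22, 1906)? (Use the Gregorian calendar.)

Feb 3, 1888 → Feb 3, 1889: 366 days (Feb 29, 1888 is in that span).
Feb 3, 1889 → Feb 3, 1890: 365 days.
Feb 3, 1890 → Feb 3, 1891: 365 days.
Feb 3, 1891 → Feb 3, 1892: 365 days.
Feb 3, 1892 → Feb 3, 1893: 366 days (Feb 29, 1892 is in that span).
Feb 3, 1893 → Feb 3, 1894: 365 days.
Feb 3, 1894 → Feb 3, 1895: 365 days.
Feb 3, 1895 → Feb 3, 1896: 365 days.
Feb 3, 1896 → Feb 3, 1897: 366 days (Feb 29, 1896 is in that span).
Feb 3, 1897 → Feb 3, 1898: 365 days.
Feb 3, 1898 → Feb 3, 1899: 365 days.
Feb 3, 1899 → Feb 3, 1900: 365 days.
Feb 3, 1900 → Feb 3, 1901: 365 days.
Feb 3, 1901 → Feb 3, 1902: 365 days.
Feb 3, 1902 → Feb 3, 1903: 365 days.
Feb 3, 1903 → Feb 3, 1904: 365 days.
Feb 3, 1904 → Feb 3, 1905: 366 days (Feb 29, 1904 is in that span).
Feb 3, 1905 → Feb 3, 1906: 365 days.
Feb 3, 1906 → Mar 3, 1906: 28 days (February has 28).
Mar 3, 1906 → Apr 3, 1906: 31 days (March has 31).
Apr 3, 1906 → May 3, 1906: 30 days (April has 30).
May 3, 1906 → Jun 3, 1906: 31 days (May has 31).
Jun 3, 1906 → Jul 3, 1906: 30 days (June has 30).
Jul 3, 1906 → Aug 3, 1906: 31 days (July has 31).
Aug 3, 1906 → Aug 22, 1906: 19 days.
Total: 6774 days.

6774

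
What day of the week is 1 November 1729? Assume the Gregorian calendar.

Doomsday rule: the anchor day for the 1700s is Sunday. For year 29: 29÷12 = 2 r 5, and 5÷4 = 1, so 2+5+1 = 8.
Sunday + 8 ≡ Monday — that's 1729's doomsday.
In November the doomsday date is Nov 7.
Nov 1 is 6 days before Nov 7; 6 mod 7 = 6, so Monday − 6 = Tuesday.

Tuesday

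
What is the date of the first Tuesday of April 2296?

April 7, 2296

April 1, 2296 is a Wednesday.
The first Tuesday is therefore April 7 (6 days later).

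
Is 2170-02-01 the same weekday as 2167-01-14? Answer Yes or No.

No

From Jan 14, 2167 to Feb 1, 2170 is 1114 days.
1114 mod 7 = 1, so they are different weekdays.
(Jan 14, 2167 is a Wednesday; Feb 1, 2170 is a Thursday.)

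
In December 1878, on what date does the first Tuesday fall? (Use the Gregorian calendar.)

December 3, 1878

December 1, 1878 is a Sunday.
The first Tuesday is therefore December 3 (2 days later).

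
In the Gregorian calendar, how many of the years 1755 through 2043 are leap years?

Multiples of 4 in [1755,2043]: 72.
Of those, multiples of 100: 3 (not leap unless ÷400).
Multiples of 400: 1.
Leap years = 72 − 3 + 1 = 70.

70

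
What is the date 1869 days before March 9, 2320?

January 26, 2315

−366 (one year; includes Feb 29, 2320) → Mar 9, 2319 (1503 left).
−365 (one year) → Mar 9, 2318 (1138 left).
−365 (one year) → Mar 9, 2317 (773 left).
−365 (one year) → Mar 9, 2316 (408 left).
−366 (one year; includes Feb 29, 2316) → Mar 9, 2315 (42 left).
−9 → Feb 28, 2315 (end of Feb, 28 days; 33 left).
−28 → Jan 31, 2315 (end of Jan, 31 days; 5 left).
−5 → Jan 26, 2315.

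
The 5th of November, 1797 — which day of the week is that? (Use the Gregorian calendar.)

Sunday

Doomsday rule: the anchor day for the 1700s is Sunday. For year 97: 97÷12 = 8 r 1, and 1÷4 = 0, so 8+1+0 = 9.
Sunday + 9 ≡ Tuesday — that's 1797's doomsday.
In November the doomsday date is Nov 7.
Nov 5 is 2 days before Nov 7; 2 mod 7 = 2, so Tuesday − 2 = Sunday.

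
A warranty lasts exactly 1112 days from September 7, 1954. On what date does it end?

September 23, 1957

+365 (one year) → Sep 7, 1955 (747 left).
+366 (one year; includes Feb 29, 1956) → Sep 7, 1956 (381 left).
Sep has 30 days: +24 → Oct 1, 1956 (357 left).
Oct has 31 days: +31 → Nov 1, 1956 (326 left).
Nov has 30 days: +30 → Dec 1, 1956 (296 left).
Dec has 31 days: +31 → Jan 1, 1957 (265 left).
Jan has 31 days: +31 → Feb 1, 1957 (234 left).
Feb has 28 days: +28 → Mar 1, 1957 (206 left).
Mar has 31 days: +31 → Apr 1, 1957 (175 left).
Apr has 30 days: +30 → May 1, 1957 (145 left).
May has 31 days: +31 → Jun 1, 1957 (114 left).
Jun has 30 days: +30 → Jul 1, 1957 (84 left).
Jul has 31 days: +31 → Aug 1, 1957 (53 left).
Aug has 31 days: +31 → Sep 1, 1957 (22 left).
+22 → Sep 23, 1957.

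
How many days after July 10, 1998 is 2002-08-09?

Jul 10, 1998 → Jul 10, 1999: 365 days.
Jul 10, 1999 → Jul 10, 2000: 366 days (Feb 29, 2000 is in that span).
Jul 10, 2000 → Jul 10, 2001: 365 days.
Jul 10, 2001 → Aug 10, 2001: 31 days (July has 31).
Aug 10, 2001 → Sep 10, 2001: 31 days (August has 31).
Sep 10, 2001 → Oct 10, 2001: 30 days (September has 30).
Oct 10, 2001 → Nov 10, 2001: 31 days (October has 31).
Nov 10, 2001 → Dec 10, 2001: 30 days (November has 30).
Dec 10, 2001 → Jan 10, 2002: 31 days (December has 31).
Jan 10, 2002 → Feb 10, 2002: 31 days (January has 31).
Feb 10, 2002 → Mar 10, 2002: 28 days (February has 28).
Mar 10, 2002 → Apr 10, 2002: 31 days (March has 31).
Apr 10, 2002 → May 10, 2002: 30 days (April has 30).
May 10, 2002 → Jun 10, 2002: 31 days (May has 31).
Jun 10, 2002 → Jul 10, 2002: 30 days (June has 30).
Jul 10, 2002 → Aug 9, 2002: 30 days.
Total: 1491 days.

1491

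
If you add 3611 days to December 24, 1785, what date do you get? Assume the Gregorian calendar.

+365 (one year) → Dec 24, 1786 (3246 left).
+365 (one year) → Dec 24, 1787 (2881 left).
+366 (one year; includes Feb 29, 1788) → Dec 24, 1788 (2515 left).
+365 (one year) → Dec 24, 1789 (2150 left).
+365 (one year) → Dec 24, 1790 (1785 left).
+365 (one year) → Dec 24, 1791 (1420 left).
+366 (one year; includes Feb 29, 1792) → Dec 24, 1792 (1054 left).
+365 (one year) → Dec 24, 1793 (689 left).
+365 (one year) → Dec 24, 1794 (324 left).
Dec has 31 days: +8 → Jan 1, 1795 (316 left).
Jan has 31 days: +31 → Feb 1, 1795 (285 left).
Feb has 28 days: +28 → Mar 1, 1795 (257 left).
Mar has 31 days: +31 → Apr 1, 1795 (226 left).
Apr has 30 days: +30 → May 1, 1795 (196 left).
May has 31 days: +31 → Jun 1, 1795 (165 left).
Jun has 30 days: +30 → Jul 1, 1795 (135 left).
Jul has 31 days: +31 → Aug 1, 1795 (104 left).
Aug has 31 days: +31 → Sep 1, 1795 (73 left).
Sep has 30 days: +30 → Oct 1, 1795 (43 left).
Oct has 31 days: +31 → Nov 1, 1795 (12 left).
+12 → Nov 13, 1795.

November 13, 1795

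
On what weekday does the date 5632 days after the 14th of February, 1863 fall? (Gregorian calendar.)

Wednesday

First find the weekday of Feb 14, 1863. Doomsday rule: the anchor day for the 1800s is Friday. For year 63: 63÷12 = 5 r 3, and 3÷4 = 0, so 5+3+0 = 8.
Friday + 8 ≡ Saturday — that's 1863's doomsday.
In February the doomsday date is Feb 28 (1863 is not a leap year).
Feb 14 is 14 days before Feb 28; 14 mod 7 = 0, so Saturday − 0 = Saturday.
5632 mod 7 = 4, so 5632 days after a Saturday is Saturday + 4 = Wednesday.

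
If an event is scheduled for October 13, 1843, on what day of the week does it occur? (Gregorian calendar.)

Friday

January 1, 1843 is a Sunday.
Jan 1, 1843 → Feb 1, 1843: 31 days (January has 31).
Feb 1, 1843 → Mar 1, 1843: 28 days (February has 28).
Mar 1, 1843 → Apr 1, 1843: 31 days (March has 31).
Apr 1, 1843 → May 1, 1843: 30 days (April has 30).
May 1, 1843 → Jun 1, 1843: 31 days (May has 31).
Jun 1, 1843 → Jul 1, 1843: 30 days (June has 30).
Jul 1, 1843 → Aug 1, 1843: 31 days (July has 31).
Aug 1, 1843 → Sep 1, 1843: 31 days (August has 31).
Sep 1, 1843 → Oct 1, 1843: 30 days (September has 30).
Oct 1, 1843 → Oct 13, 1843: 12 days.
Total: 285 days.
285 mod 7 = 5, so Sunday + 5 = Friday.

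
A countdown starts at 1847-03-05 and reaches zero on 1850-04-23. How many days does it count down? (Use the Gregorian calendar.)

1145

Mar 5, 1847 → Mar 5, 1848: 366 days (Feb 29, 1848 is in that span).
Mar 5, 1848 → Mar 5, 1849: 365 days.
Mar 5, 1849 → Mar 5, 1850: 365 days.
Mar 5, 1850 → Apr 5, 1850: 31 days (March has 31).
Apr 5, 1850 → Apr 23, 1850: 18 days.
Total: 1145 days.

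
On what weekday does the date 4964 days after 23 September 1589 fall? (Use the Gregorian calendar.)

Sep 23, 1589 is a Saturday.
4964 mod 7 = 1, so 4964 days after a Saturday is Saturday + 1 = Sunday.

Sunday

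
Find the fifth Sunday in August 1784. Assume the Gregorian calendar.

August 29, 1784

August 1, 1784 is a Sunday.
The first Sunday is therefore August 1 (same day).
The fifth Sunday is 1 + 4×7 = August 29.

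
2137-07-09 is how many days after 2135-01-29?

892

Jan 29, 2135 → Jan 29, 2136: 365 days.
Jan 29, 2136 → Jan 29, 2137: 366 days (Feb 29, 2136 is in that span).
Jan 29, 2137 → Feb 28, 2137: 30 days (January has 31).
Feb 28, 2137 → Mar 28, 2137: 28 days (February has 28).
Mar 28, 2137 → Apr 28, 2137: 31 days (March has 31).
Apr 28, 2137 → May 28, 2137: 30 days (April has 30).
May 28, 2137 → Jun 28, 2137: 31 days (May has 31).
Jun 28, 2137 → Jul 9, 2137: 11 days.
Total: 892 days.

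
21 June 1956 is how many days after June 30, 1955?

357

Jun 30, 1955 → Jul 30, 1955: 30 days (June has 30).
Jul 30, 1955 → Aug 30, 1955: 31 days (July has 31).
Aug 30, 1955 → Sep 30, 1955: 31 days (August has 31).
Sep 30, 1955 → Oct 30, 1955: 30 days (September has 30).
Oct 30, 1955 → Nov 30, 1955: 31 days (October has 31).
Nov 30, 1955 → Dec 30, 1955: 30 days (November has 30).
Dec 30, 1955 → Jan 30, 1956: 31 days (December has 31).
Jan 30, 1956 → Feb 29, 1956: 30 days (January has 31).
Feb 29, 1956 → Mar 29, 1956: 29 days (February has 29).
Mar 29, 1956 → Apr 29, 1956: 31 days (March has 31).
Apr 29, 1956 → May 29, 1956: 30 days (April has 30).
May 29, 1956 → Jun 21, 1956: 23 days.
Total: 357 days.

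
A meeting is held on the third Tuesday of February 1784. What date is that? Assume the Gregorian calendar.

February 17, 1784

February 1, 1784 is a Sunday.
The first Tuesday is therefore February 3 (2 days later).
The third Tuesday is 3 + 2×7 = February 17.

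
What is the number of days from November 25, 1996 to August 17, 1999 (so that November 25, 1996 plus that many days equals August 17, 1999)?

Nov 25, 1996 → Nov 25, 1997: 365 days.
Nov 25, 1997 → Nov 25, 1998: 365 days.
Nov 25, 1998 → Dec 25, 1998: 30 days (November has 30).
Dec 25, 1998 → Jan 25, 1999: 31 days (December has 31).
Jan 25, 1999 → Feb 25, 1999: 31 days (January has 31).
Feb 25, 1999 → Mar 25, 1999: 28 days (February has 28).
Mar 25, 1999 → Apr 25, 1999: 31 days (March has 31).
Apr 25, 1999 → May 25, 1999: 30 days (April has 30).
May 25, 1999 → Jun 25, 1999: 31 days (May has 31).
Jun 25, 1999 → Jul 25, 1999: 30 days (June has 30).
Jul 25, 1999 → Aug 17, 1999: 23 days.
Total: 995 days.

995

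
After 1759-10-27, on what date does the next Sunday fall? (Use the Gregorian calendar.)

Oct 27, 1759 is a Saturday.
From Saturday to the next Sunday is 1 day.
Oct 27, 1759 + 1 = Oct 28, 1759.

October 28, 1759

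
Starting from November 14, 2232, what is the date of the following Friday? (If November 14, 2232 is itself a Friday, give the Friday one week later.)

November 16, 2232

Nov 14, 2232 is a Wednesday.
From Wednesday to the next Friday is 2 days.
Nov 14, 2232 + 2 = Nov 16, 2232.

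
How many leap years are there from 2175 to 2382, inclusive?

50

Multiples of 4 in [2175,2382]: 52.
Of those, multiples of 100: 2 (not leap unless ÷400).
Multiples of 400: 0.
Leap years = 52 − 2 + 0 = 50.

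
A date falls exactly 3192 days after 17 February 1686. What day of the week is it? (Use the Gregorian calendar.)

First find the weekday of Feb 17, 1686. Doomsday rule: the anchor day for the 1600s is Tuesday. For year 86: 86÷12 = 7 r 2, and 2÷4 = 0, so 7+2+0 = 9.
Tuesday + 9 ≡ Thursday — that's 1686's doomsday.
In February the doomsday date is Feb 28 (1686 is not a leap year).
Feb 17 is 11 days before Feb 28; 11 mod 7 = 4, so Thursday − 4 = Sunday.
3192 mod 7 = 0, so 3192 days after a Sunday is Sunday + 0 = Sunday.

Sunday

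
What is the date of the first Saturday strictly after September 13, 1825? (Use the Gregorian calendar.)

September 17, 1825

Sep 13, 1825 is a Tuesday.
From Tuesday to the next Saturday is 4 days.
Sep 13, 1825 + 4 = Sep 17, 1825.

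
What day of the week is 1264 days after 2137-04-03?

Sunday

First find the weekday of Apr 3, 2137. Doomsday rule: the anchor day for the 2100s is Sunday. For year 37: 37÷12 = 3 r 1, and 1÷4 = 0, so 3+1+0 = 4.
Sunday + 4 ≡ Thursday — that's 2137's doomsday.
In April the doomsday date is Apr 4.
Apr 3 is 1 day before Apr 4; 1 mod 7 = 1, so Thursday − 1 = Wednesday.
1264 mod 7 = 4, so 1264 days after a Wednesday is Wednesday + 4 = Sunday.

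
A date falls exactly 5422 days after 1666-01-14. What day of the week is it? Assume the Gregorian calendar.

Jan 14, 1666 is a Thursday.
5422 mod 7 = 4, so 5422 days after a Thursday is Thursday + 4 = Monday.

Monday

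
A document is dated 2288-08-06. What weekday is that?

Monday

Doomsday rule: the anchor day for the 2200s is Friday. For year 88: 88÷12 = 7 r 4, and 4÷4 = 1, so 7+4+1 = 12.
Friday + 12 ≡ Wednesday — that's 2288's doomsday.
In August the doomsday date is Aug 8.
Aug 6 is 2 days before Aug 8; 2 mod 7 = 2, so Wednesday − 2 = Monday.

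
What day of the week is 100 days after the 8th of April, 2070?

Thursday

Apr 8, 2070 is a Tuesday.
100 mod 7 = 2, so 100 days after a Tuesday is Tuesday + 2 = Thursday.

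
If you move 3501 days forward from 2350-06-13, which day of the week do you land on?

First find the weekday of Jun 13, 2350. Doomsday rule: the anchor day for the 2300s is Wednesday. For year 50: 50÷12 = 4 r 2, and 2÷4 = 0, so 4+2+0 = 6.
Wednesday + 6 ≡ Tuesday — that's 2350's doomsday.
In June the doomsday date is Jun 6.
Jun 13 is 7 days after Jun 6; 7 mod 7 = 0, so Tuesday + 0 = Tuesday.
3501 mod 7 = 1, so 3501 days after a Tuesday is Tuesday + 1 = Wednesday.

Wednesday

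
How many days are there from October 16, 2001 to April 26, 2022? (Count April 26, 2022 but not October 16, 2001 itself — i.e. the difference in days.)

Oct 16, 2001 → Oct 16, 2002: 365 days.
Oct 16, 2002 → Oct 16, 2003: 365 days.
Oct 16, 2003 → Oct 16, 2004: 366 days (Feb 29, 2004 is in that span).
Oct 16, 2004 → Oct 16, 2005: 365 days.
Oct 16, 2005 → Oct 16, 2006: 365 days.
Oct 16, 2006 → Oct 16, 2007: 365 days.
Oct 16, 2007 → Oct 16, 2008: 366 days (Feb 29, 2008 is in that span).
Oct 16, 2008 → Oct 16, 2009: 365 days.
Oct 16, 2009 → Oct 16, 2010: 365 days.
Oct 16, 2010 → Oct 16, 2011: 365 days.
Oct 16, 2011 → Oct 16, 2012: 366 days (Feb 29, 2012 is in that span).
Oct 16, 2012 → Oct 16, 2013: 365 days.
Oct 16, 2013 → Oct 16, 2014: 365 days.
Oct 16, 2014 → Oct 16, 2015: 365 days.
Oct 16, 2015 → Oct 16, 2016: 366 days (Feb 29, 2016 is in that span).
Oct 16, 2016 → Oct 16, 2017: 365 days.
Oct 16, 2017 → Oct 16, 2018: 365 days.
Oct 16, 2018 → Oct 16, 2019: 365 days.
Oct 16, 2019 → Oct 16, 2020: 366 days (Feb 29, 2020 is in that span).
Oct 16, 2020 → Oct 16, 2021: 365 days.
Oct 16, 2021 → Nov 16, 2021: 31 days (October has 31).
Nov 16, 2021 → Dec 16, 2021: 30 days (November has 30).
Dec 16, 2021 → Jan 16, 2022: 31 days (December has 31).
Jan 16, 2022 → Feb 16, 2022: 31 days (January has 31).
Feb 16, 2022 → Mar 16, 2022: 28 days (February has 28).
Mar 16, 2022 → Apr 16, 2022: 31 days (March has 31).
Apr 16, 2022 → Apr 26, 2022: 10 days.
Total: 7497 days.

7497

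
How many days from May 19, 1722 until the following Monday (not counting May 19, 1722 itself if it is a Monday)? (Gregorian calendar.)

6

May 19, 1722 is a Tuesday.
From Tuesday to the next Monday is 6 days.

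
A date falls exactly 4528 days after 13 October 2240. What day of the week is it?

Monday

Oct 13, 2240 is a Tuesday.
4528 mod 7 = 6, so 4528 days after a Tuesday is Tuesday + 6 = Monday.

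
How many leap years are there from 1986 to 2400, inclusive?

Multiples of 4 in [1986,2400]: 104.
Of those, multiples of 100: 5 (not leap unless ÷400).
Multiples of 400: 2.
Leap years = 104 − 5 + 2 = 101.

101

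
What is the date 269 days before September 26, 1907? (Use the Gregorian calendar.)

December 31, 1906

−26 → Aug 31, 1907 (end of Aug, 31 days; 243 left).
−31 → Jul 31, 1907 (end of Jul, 31 days; 212 left).
−31 → Jun 30, 1907 (end of Jun, 30 days; 181 left).
−30 → May 31, 1907 (end of May, 31 days; 151 left).
−31 → Apr 30, 1907 (end of Apr, 30 days; 120 left).
−30 → Mar 31, 1907 (end of Mar, 31 days; 90 left).
−31 → Feb 28, 1907 (end of Feb, 28 days; 59 left).
−28 → Jan 31, 1907 (end of Jan, 31 days; 31 left).
−31 → Dec 31, 1906 (end of Dec, 31 days; 0 left).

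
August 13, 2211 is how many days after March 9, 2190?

7826

Mar 9, 2190 → Mar 9, 2191: 365 days.
Mar 9, 2191 → Mar 9, 2192: 366 days (Feb 29, 2192 is in that span).
Mar 9, 2192 → Mar 9, 2193: 365 days.
Mar 9, 2193 → Mar 9, 2194: 365 days.
Mar 9, 2194 → Mar 9, 2195: 365 days.
Mar 9, 2195 → Mar 9, 2196: 366 days (Feb 29, 2196 is in that span).
Mar 9, 2196 → Mar 9, 2197: 365 days.
Mar 9, 2197 → Mar 9, 2198: 365 days.
Mar 9, 2198 → Mar 9, 2199: 365 days.
Mar 9, 2199 → Mar 9, 2200: 365 days.
Mar 9, 2200 → Mar 9, 2201: 365 days.
Mar 9, 2201 → Mar 9, 2202: 365 days.
Mar 9, 2202 → Mar 9, 2203: 365 days.
Mar 9, 2203 → Mar 9, 2204: 366 days (Feb 29, 2204 is in that span).
Mar 9, 2204 → Mar 9, 2205: 365 days.
Mar 9, 2205 → Mar 9, 2206: 365 days.
Mar 9, 2206 → Mar 9, 2207: 365 days.
Mar 9, 2207 → Mar 9, 2208: 366 days (Feb 29, 2208 is in that span).
Mar 9, 2208 → Mar 9, 2209: 365 days.
Mar 9, 2209 → Mar 9, 2210: 365 days.
Mar 9, 2210 → Mar 9, 2211: 365 days.
Mar 9, 2211 → Apr 9, 2211: 31 days (March has 31).
Apr 9, 2211 → May 9, 2211: 30 days (April has 30).
May 9, 2211 → Jun 9, 2211: 31 days (May has 31).
Jun 9, 2211 → Jul 9, 2211: 30 days (June has 30).
Jul 9, 2211 → Aug 9, 2211: 31 days (July has 31).
Aug 9, 2211 → Aug 13, 2211: 4 days.
Total: 7826 days.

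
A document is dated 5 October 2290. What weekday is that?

Sunday

Doomsday rule: the anchor day for the 2200s is Friday. For year 90: 90÷12 = 7 r 6, and 6÷4 = 1, so 7+6+1 = 14.
Friday + 14 ≡ Friday — that's 2290's doomsday.
In October the doomsday date is Oct 10.
Oct 5 is 5 days before Oct 10; 5 mod 7 = 5, so Friday − 5 = Sunday.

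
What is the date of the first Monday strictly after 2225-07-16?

July 18, 2225

Jul 16, 2225 is a Saturday.
From Saturday to the next Monday is 2 days.
Jul 16, 2225 + 2 = Jul 18, 2225.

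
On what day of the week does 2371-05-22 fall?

Doomsday rule: the anchor day for the 2300s is Wednesday. For year 71: 71÷12 = 5 r 11, and 11÷4 = 2, so 5+11+2 = 18.
Wednesday + 18 ≡ Sunday — that's 2371's doomsday.
In May the doomsday date is May 9.
May 22 is 13 days after May 9; 13 mod 7 = 6, so Sunday + 6 = Saturday.

Saturday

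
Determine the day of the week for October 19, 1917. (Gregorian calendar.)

Friday

Doomsday rule: the anchor day for the 1900s is Wednesday. For year 17: 17÷12 = 1 r 5, and 5÷4 = 1, so 1+5+1 = 7.
Wednesday + 7 ≡ Wednesday — that's 1917's doomsday.
In October the doomsday date is Oct 10.
Oct 19 is 9 days after Oct 10; 9 mod 7 = 2, so Wednesday + 2 = Friday.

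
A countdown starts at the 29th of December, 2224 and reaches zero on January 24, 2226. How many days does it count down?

Dec 29, 2224 → Jan 29, 2225: 31 days (December has 31).
Jan 29, 2225 → Feb 28, 2225: 30 days (January has 31).
Feb 28, 2225 → Mar 28, 2225: 28 days (February has 28).
Mar 28, 2225 → Apr 28, 2225: 31 days (March has 31).
Apr 28, 2225 → May 28, 2225: 30 days (April has 30).
May 28, 2225 → Jun 28, 2225: 31 days (May has 31).
Jun 28, 2225 → Jul 28, 2225: 30 days (June has 30).
Jul 28, 2225 → Aug 28, 2225: 31 days (July has 31).
Aug 28, 2225 → Sep 28, 2225: 31 days (August has 31).
Sep 28, 2225 → Oct 28, 2225: 30 days (September has 30).
Oct 28, 2225 → Nov 28, 2225: 31 days (October has 31).
Nov 28, 2225 → Dec 28, 2225: 30 days (November has 30).
Dec 28, 2225 → Jan 24, 2226: 27 days.
Total: 391 days.

391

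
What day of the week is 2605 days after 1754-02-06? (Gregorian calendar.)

Thursday

First find the weekday of Feb 6, 1754. Doomsday rule: the anchor day for the 1700s is Sunday. For year 54: 54÷12 = 4 r 6, and 6÷4 = 1, so 4+6+1 = 11.
Sunday + 11 ≡ Thursday — that's 1754's doomsday.
In February the doomsday date is Feb 28 (1754 is not a leap year).
Feb 6 is 22 days before Feb 28; 22 mod 7 = 1, so Thursday − 1 = Wednesday.
2605 mod 7 = 1, so 2605 days after a Wednesday is Wednesday + 1 = Thursday.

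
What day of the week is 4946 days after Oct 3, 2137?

Monday

Oct 3, 2137 is a Thursday.
4946 mod 7 = 4, so 4946 days after a Thursday is Thursday + 4 = Monday.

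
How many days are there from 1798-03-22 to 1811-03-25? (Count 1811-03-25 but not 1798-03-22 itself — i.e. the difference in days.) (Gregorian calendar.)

4750

Mar 22, 1798 → Mar 22, 1799: 365 days.
Mar 22, 1799 → Mar 22, 1800: 365 days.
Mar 22, 1800 → Mar 22, 1801: 365 days.
Mar 22, 1801 → Mar 22, 1802: 365 days.
Mar 22, 1802 → Mar 22, 1803: 365 days.
Mar 22, 1803 → Mar 22, 1804: 366 days (Feb 29, 1804 is in that span).
Mar 22, 1804 → Mar 22, 1805: 365 days.
Mar 22, 1805 → Mar 22, 1806: 365 days.
Mar 22, 1806 → Mar 22, 1807: 365 days.
Mar 22, 1807 → Mar 22, 1808: 366 days (Feb 29, 1808 is in that span).
Mar 22, 1808 → Mar 22, 1809: 365 days.
Mar 22, 1809 → Mar 22, 1810: 365 days.
Mar 22, 1810 → Apr 22, 1810: 31 days (March has 31).
Apr 22, 1810 → May 22, 1810: 30 days (April has 30).
May 22, 1810 → Jun 22, 1810: 31 days (May has 31).
Jun 22, 1810 → Jul 22, 1810: 30 days (June has 30).
Jul 22, 1810 → Aug 22, 1810: 31 days (July has 31).
Aug 22, 1810 → Sep 22, 1810: 31 days (August has 31).
Sep 22, 1810 → Oct 22, 1810: 30 days (September has 30).
Oct 22, 1810 → Nov 22, 1810: 31 days (October has 31).
Nov 22, 1810 → Dec 22, 1810: 30 days (November has 30).
Dec 22, 1810 → Jan 22, 1811: 31 days (December has 31).
Jan 22, 1811 → Feb 22, 1811: 31 days (January has 31).
Feb 22, 1811 → Mar 22, 1811: 28 days (February has 28).
Mar 22, 1811 → Mar 25, 1811: 3 days.
Total: 4750 days.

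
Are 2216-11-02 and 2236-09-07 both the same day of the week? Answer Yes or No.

From Nov 2, 2216 to Sep 7, 2236 is 7249 days.
7249 mod 7 = 4, so they are different weekdays.
(Nov 2, 2216 is a Saturday; Sep 7, 2236 is a Wednesday.)

No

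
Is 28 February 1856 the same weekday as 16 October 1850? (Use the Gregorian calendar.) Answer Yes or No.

No

From Oct 16, 1850 to Feb 28, 1856 is 1961 days.
1961 mod 7 = 1, so they are different weekdays.
(Oct 16, 1850 is a Wednesday; Feb 28, 1856 is a Thursday.)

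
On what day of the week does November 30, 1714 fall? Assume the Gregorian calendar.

Friday

Doomsday rule: the anchor day for the 1700s is Sunday. For year 14: 14÷12 = 1 r 2, and 2÷4 = 0, so 1+2+0 = 3.
Sunday + 3 ≡ Wednesday — that's 1714's doomsday.
In November the doomsday date is Nov 7.
Nov 30 is 23 days after Nov 7; 23 mod 7 = 2, so Wednesday + 2 = Friday.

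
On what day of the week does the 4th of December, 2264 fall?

Sunday

Doomsday rule: the anchor day for the 2200s is Friday. For year 64: 64÷12 = 5 r 4, and 4÷4 = 1, so 5+4+1 = 10.
Friday + 10 ≡ Monday — that's 2264's doomsday.
In December the doomsday date is Dec 12.
Dec 4 is 8 days before Dec 12; 8 mod 7 = 1, so Monday − 1 = Sunday.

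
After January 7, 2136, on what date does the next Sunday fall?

January 8, 2136

Jan 7, 2136 is a Saturday.
From Saturday to the next Sunday is 1 day.
Jan 7, 2136 + 1 = Jan 8, 2136.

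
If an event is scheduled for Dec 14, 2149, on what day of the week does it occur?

Sunday

Doomsday rule: the anchor day for the 2100s is Sunday. For year 49: 49÷12 = 4 r 1, and 1÷4 = 0, so 4+1+0 = 5.
Sunday + 5 ≡ Friday — that's 2149's doomsday.
In December the doomsday date is Dec 12.
Dec 14 is 2 days after Dec 12; 2 mod 7 = 2, so Friday + 2 = Sunday.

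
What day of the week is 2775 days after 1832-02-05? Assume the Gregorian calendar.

First find the weekday of Feb 5, 1832. Doomsday rule: the anchor day for the 1800s is Friday. For year 32: 32÷12 = 2 r 8, and 8÷4 = 2, so 2+8+2 = 12.
Friday + 12 ≡ Wednesday — that's 1832's doomsday.
In February the doomsday date is Feb 29 (1832 is a leap year (divisible by 4)).
Feb 5 is 24 days before Feb 29; 24 mod 7 = 3, so Wednesday − 3 = Sunday.
2775 mod 7 = 3, so 2775 days after a Sunday is Sunday + 3 = Wednesday.

Wednesday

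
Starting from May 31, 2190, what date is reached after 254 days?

February 9, 2191

May has 31 days: +1 → Jun 1, 2190 (253 left).
Jun has 30 days: +30 → Jul 1, 2190 (223 left).
Jul has 31 days: +31 → Aug 1, 2190 (192 left).
Aug has 31 days: +31 → Sep 1, 2190 (161 left).
Sep has 30 days: +30 → Oct 1, 2190 (131 left).
Oct has 31 days: +31 → Nov 1, 2190 (100 left).
Nov has 30 days: +30 → Dec 1, 2190 (70 left).
Dec has 31 days: +31 → Jan 1, 2191 (39 left).
Jan has 31 days: +31 → Feb 1, 2191 (8 left).
+8 → Feb 9, 2191.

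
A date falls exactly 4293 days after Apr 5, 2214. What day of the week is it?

Thursday

First find the weekday of Apr 5, 2214. Doomsday rule: the anchor day for the 2200s is Friday. For year 14: 14÷12 = 1 r 2, and 2÷4 = 0, so 1+2+0 = 3.
Friday + 3 ≡ Monday — that's 2214's doomsday.
In April the doomsday date is Apr 4.
Apr 5 is 1 day after Apr 4; 1 mod 7 = 1, so Monday + 1 = Tuesday.
4293 mod 7 = 2, so 4293 days after a Tuesday is Tuesday + 2 = Thursday.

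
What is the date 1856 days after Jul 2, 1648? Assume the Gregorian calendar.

August 1, 1653

+365 (one year) → Jul 2, 1649 (1491 left).
+365 (one year) → Jul 2, 1650 (1126 left).
+365 (one year) → Jul 2, 1651 (761 left).
+366 (one year; includes Feb 29, 1652) → Jul 2, 1652 (395 left).
Jul has 31 days: +30 → Aug 1, 1652 (365 left).
Aug has 31 days: +31 → Sep 1, 1652 (334 left).
Sep has 30 days: +30 → Oct 1, 1652 (304 left).
Oct has 31 days: +31 → Nov 1, 1652 (273 left).
Nov has 30 days: +30 → Dec 1, 1652 (243 left).
Dec has 31 days: +31 → Jan 1, 1653 (212 left).
Jan has 31 days: +31 → Feb 1, 1653 (181 left).
Feb has 28 days: +28 → Mar 1, 1653 (153 left).
Mar has 31 days: +31 → Apr 1, 1653 (122 left).
Apr has 30 days: +30 → May 1, 1653 (92 left).
May has 31 days: +31 → Jun 1, 1653 (61 left).
Jun has 30 days: +30 → Jul 1, 1653 (31 left).
Jul has 31 days: +31 → Aug 1, 1653 (0 left).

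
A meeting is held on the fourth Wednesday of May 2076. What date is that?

May 1, 2076 is a Friday.
The first Wednesday is therefore May 6 (5 days later).
The fourth Wednesday is 6 + 3×7 = May 27.

May 27, 2076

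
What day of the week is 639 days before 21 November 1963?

Tuesday

Nov 21, 1963 is a Thursday.
639 mod 7 = 2, so 639 days before a Thursday is Thursday − 2 = Tuesday.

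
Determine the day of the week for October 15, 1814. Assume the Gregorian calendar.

Saturday

Doomsday rule: the anchor day for the 1800s is Friday. For year 14: 14÷12 = 1 r 2, and 2÷4 = 0, so 1+2+0 = 3.
Friday + 3 ≡ Monday — that's 1814's doomsday.
In October the doomsday date is Oct 10.
Oct 15 is 5 days after Oct 10; 5 mod 7 = 5, so Monday + 5 = Saturday.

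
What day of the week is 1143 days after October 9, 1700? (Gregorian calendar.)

Monday

Oct 9, 1700 is a Saturday.
1143 mod 7 = 2, so 1143 days after a Saturday is Saturday + 2 = Monday.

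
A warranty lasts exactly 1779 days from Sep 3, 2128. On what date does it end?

+365 (one year) → Sep 3, 2129 (1414 left).
+365 (one year) → Sep 3, 2130 (1049 left).
+365 (one year) → Sep 3, 2131 (684 left).
+366 (one year; includes Feb 29, 2132) → Sep 3, 2132 (318 left).
Sep has 30 days: +28 → Oct 1, 2132 (290 left).
Oct has 31 days: +31 → Nov 1, 2132 (259 left).
Nov has 30 days: +30 → Dec 1, 2132 (229 left).
Dec has 31 days: +31 → Jan 1, 2133 (198 left).
Jan has 31 days: +31 → Feb 1, 2133 (167 left).
Feb has 28 days: +28 → Mar 1, 2133 (139 left).
Mar has 31 days: +31 → Apr 1, 2133 (108 left).
Apr has 30 days: +30 → May 1, 2133 (78 left).
May has 31 days: +31 → Jun 1, 2133 (47 left).
Jun has 30 days: +30 → Jul 1, 2133 (17 left).
+17 → Jul 18, 2133.

July 18, 2133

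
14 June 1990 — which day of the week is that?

Doomsday rule: the anchor day for the 1900s is Wednesday. For year 90: 90÷12 = 7 r 6, and 6÷4 = 1, so 7+6+1 = 14.
Wednesday + 14 ≡ Wednesday — that's 1990's doomsday.
In June the doomsday date is Jun 6.
Jun 14 is 8 days after Jun 6; 8 mod 7 = 1, so Wednesday + 1 = Thursday.

Thursday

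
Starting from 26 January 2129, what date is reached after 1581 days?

+365 (one year) → Jan 26, 2130 (1216 left).
+365 (one year) → Jan 26, 2131 (851 left).
+365 (one year) → Jan 26, 2132 (486 left).
+366 (one year; includes Feb 29, 2132) → Jan 26, 2133 (120 left).
Jan has 31 days: +6 → Feb 1, 2133 (114 left).
Feb has 28 days: +28 → Mar 1, 2133 (86 left).
Mar has 31 days: +31 → Apr 1, 2133 (55 left).
Apr has 30 days: +30 → May 1, 2133 (25 left).
+25 → May 26, 2133.

May 26, 2133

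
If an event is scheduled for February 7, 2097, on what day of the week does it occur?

Thursday

Doomsday rule: the anchor day for the 2000s is Tuesday. For year 97: 97÷12 = 8 r 1, and 1÷4 = 0, so 8+1+0 = 9.
Tuesday + 9 ≡ Thursday — that's 2097's doomsday.
In February the doomsday date is Feb 28 (2097 is not a leap year).
Feb 7 is 21 days before Feb 28; 21 mod 7 = 0, so Thursday − 0 = Thursday.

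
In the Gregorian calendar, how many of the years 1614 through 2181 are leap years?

Multiples of 4 in [1614,2181]: 142.
Of those, multiples of 100: 5 (not leap unless ÷400).
Multiples of 400: 1.
Leap years = 142 − 5 + 1 = 138.

138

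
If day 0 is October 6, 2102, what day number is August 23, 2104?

Oct 6, 2102 → Oct 6, 2103: 365 days.
Oct 6, 2103 → Nov 6, 2103: 31 days (October has 31).
Nov 6, 2103 → Dec 6, 2103: 30 days (November has 30).
Dec 6, 2103 → Jan 6, 2104: 31 days (December has 31).
Jan 6, 2104 → Feb 6, 2104: 31 days (January has 31).
Feb 6, 2104 → Mar 6, 2104: 29 days (February has 29).
Mar 6, 2104 → Apr 6, 2104: 31 days (March has 31).
Apr 6, 2104 → May 6, 2104: 30 days (April has 30).
May 6, 2104 → Jun 6, 2104: 31 days (May has 31).
Jun 6, 2104 → Jul 6, 2104: 30 days (June has 30).
Jul 6, 2104 → Aug 6, 2104: 31 days (July has 31).
Aug 6, 2104 → Aug 23, 2104: 17 days.
Total: 687 days.

687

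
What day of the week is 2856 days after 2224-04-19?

Monday

Apr 19, 2224 is a Monday.
2856 mod 7 = 0, so 2856 days after a Monday is Monday + 0 = Monday.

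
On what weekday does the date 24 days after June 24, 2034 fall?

Tuesday

First find the weekday of Jun 24, 2034. Doomsday rule: the anchor day for the 2000s is Tuesday. For year 34: 34÷12 = 2 r 10, and 10÷4 = 2, so 2+10+2 = 14.
Tuesday + 14 ≡ Tuesday — that's 2034's doomsday.
In June the doomsday date is Jun 6.
Jun 24 is 18 days after Jun 6; 18 mod 7 = 4, so Tuesday + 4 = Saturday.
24 mod 7 = 3, so 24 days after a Saturday is Saturday + 3 = Tuesday.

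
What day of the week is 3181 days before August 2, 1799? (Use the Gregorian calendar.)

First find the weekday of Aug 2, 1799. Doomsday rule: the anchor day for the 1700s is Sunday. For year 99: 99÷12 = 8 r 3, and 3÷4 = 0, so 8+3+0 = 11.
Sunday + 11 ≡ Thursday — that's 1799's doomsday.
In August the doomsday date is Aug 8.
Aug 2 is 6 days before Aug 8; 6 mod 7 = 6, so Thursday − 6 = Friday.
3181 mod 7 = 3, so 3181 days before a Friday is Friday − 3 = Tuesday.

Tuesday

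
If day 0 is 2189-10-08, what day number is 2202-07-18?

4665

Oct 8, 2189 → Oct 8, 2190: 365 days.
Oct 8, 2190 → Oct 8, 2191: 365 days.
Oct 8, 2191 → Oct 8, 2192: 366 days (Feb 29, 2192 is in that span).
Oct 8, 2192 → Oct 8, 2193: 365 days.
Oct 8, 2193 → Oct 8, 2194: 365 days.
Oct 8, 2194 → Oct 8, 2195: 365 days.
Oct 8, 2195 → Oct 8, 2196: 366 days (Feb 29, 2196 is in that span).
Oct 8, 2196 → Oct 8, 2197: 365 days.
Oct 8, 2197 → Oct 8, 2198: 365 days.
Oct 8, 2198 → Oct 8, 2199: 365 days.
Oct 8, 2199 → Oct 8, 2200: 365 days.
Oct 8, 2200 → Oct 8, 2201: 365 days.
Oct 8, 2201 → Nov 8, 2201: 31 days (October has 31).
Nov 8, 2201 → Dec 8, 2201: 30 days (November has 30).
Dec 8, 2201 → Jan 8, 2202: 31 days (December has 31).
Jan 8, 2202 → Feb 8, 2202: 31 days (January has 31).
Feb 8, 2202 → Mar 8, 2202: 28 days (February has 28).
Mar 8, 2202 → Apr 8, 2202: 31 days (March has 31).
Apr 8, 2202 → May 8, 2202: 30 days (April has 30).
May 8, 2202 → Jun 8, 2202: 31 days (May has 31).
Jun 8, 2202 → Jul 8, 2202: 30 days (June has 30).
Jul 8, 2202 → Jul 18, 2202: 10 days.
Total: 4665 days.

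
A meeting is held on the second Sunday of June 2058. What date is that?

June 1, 2058 is a Saturday.
The first Sunday is therefore June 2 (1 days later).
The second Sunday is 2 + 1×7 = June 9.

June 9, 2058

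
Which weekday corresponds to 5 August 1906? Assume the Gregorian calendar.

Doomsday rule: the anchor day for the 1900s is Wednesday. For year 06: 6÷12 = 0 r 6, and 6÷4 = 1, so 0+6+1 = 7.
Wednesday + 7 ≡ Wednesday — that's 1906's doomsday.
In August the doomsday date is Aug 8.
Aug 5 is 3 days before Aug 8; 3 mod 7 = 3, so Wednesday − 3 = Sunday.

Sunday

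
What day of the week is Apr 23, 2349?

Doomsday rule: the anchor day for the 2300s is Wednesday. For year 49: 49÷12 = 4 r 1, and 1÷4 = 0, so 4+1+0 = 5.
Wednesday + 5 ≡ Monday — that's 2349's doomsday.
In April the doomsday date is Apr 4.
Apr 23 is 19 days after Apr 4; 19 mod 7 = 5, so Monday + 5 = Saturday.

Saturday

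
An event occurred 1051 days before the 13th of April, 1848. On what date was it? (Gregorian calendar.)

May 28, 1845

−366 (one year; includes Feb 29, 1848) → Apr 13, 1847 (685 left).
−365 (one year) → Apr 13, 1846 (320 left).
−13 → Mar 31, 1846 (end of Mar, 31 days; 307 left).
−31 → Feb 28, 1846 (end of Feb, 28 days; 276 left).
−28 → Jan 31, 1846 (end of Jan, 31 days; 248 left).
−31 → Dec 31, 1845 (end of Dec, 31 days; 217 left).
−31 → Nov 30, 1845 (end of Nov, 30 days; 186 left).
−30 → Oct 31, 1845 (end of Oct, 31 days; 156 left).
−31 → Sep 30, 1845 (end of Sep, 30 days; 125 left).
−30 → Aug 31, 1845 (end of Aug, 31 days; 95 left).
−31 → Jul 31, 1845 (end of Jul, 31 days; 64 left).
−31 → Jun 30, 1845 (end of Jun, 30 days; 33 left).
−30 → May 31, 1845 (end of May, 31 days; 3 left).
−3 → May 28, 1845.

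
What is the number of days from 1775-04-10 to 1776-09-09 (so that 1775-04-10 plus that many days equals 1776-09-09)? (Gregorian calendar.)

518

Apr 10, 1775 → Apr 10, 1776: 366 days (Feb 29, 1776 is in that span).
Apr 10, 1776 → May 10, 1776: 30 days (April has 30).
May 10, 1776 → Jun 10, 1776: 31 days (May has 31).
Jun 10, 1776 → Jul 10, 1776: 30 days (June has 30).
Jul 10, 1776 → Aug 10, 1776: 31 days (July has 31).
Aug 10, 1776 → Sep 9, 1776: 30 days.
Total: 518 days.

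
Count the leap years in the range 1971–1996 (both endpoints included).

7

Multiples of 4 in [1971,1996]: 7.
Of those, multiples of 100: 0 (not leap unless ÷400).
Multiples of 400: 0.
Leap years = 7 − 0 + 0 = 7.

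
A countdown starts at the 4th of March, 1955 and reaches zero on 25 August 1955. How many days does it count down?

Mar 4, 1955 → Apr 4, 1955: 31 days (March has 31).
Apr 4, 1955 → May 4, 1955: 30 days (April has 30).
May 4, 1955 → Jun 4, 1955: 31 days (May has 31).
Jun 4, 1955 → Jul 4, 1955: 30 days (June has 30).
Jul 4, 1955 → Aug 4, 1955: 31 days (July has 31).
Aug 4, 1955 → Aug 25, 1955: 21 days.
Total: 174 days.

174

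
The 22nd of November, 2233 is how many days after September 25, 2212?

Sep 25, 2212 → Sep 25, 2213: 365 days.
Sep 25, 2213 → Sep 25, 2214: 365 days.
Sep 25, 2214 → Sep 25, 2215: 365 days.
Sep 25, 2215 → Sep 25, 2216: 366 days (Feb 29, 2216 is in that span).
Sep 25, 2216 → Sep 25, 2217: 365 days.
Sep 25, 2217 → Sep 25, 2218: 365 days.
Sep 25, 2218 → Sep 25, 2219: 365 days.
Sep 25, 2219 → Sep 25, 2220: 366 days (Feb 29, 2220 is in that span).
Sep 25, 2220 → Sep 25, 2221: 365 days.
Sep 25, 2221 → Sep 25, 2222: 365 days.
Sep 25, 2222 → Sep 25, 2223: 365 days.
Sep 25, 2223 → Sep 25, 2224: 366 days (Feb 29, 2224 is in that span).
Sep 25, 2224 → Sep 25, 2225: 365 days.
Sep 25, 2225 → Sep 25, 2226: 365 days.
Sep 25, 2226 → Sep 25, 2227: 365 days.
Sep 25, 2227 → Sep 25, 2228: 366 days (Feb 29, 2228 is in that span).
Sep 25, 2228 → Sep 25, 2229: 365 days.
Sep 25, 2229 → Sep 25, 2230: 365 days.
Sep 25, 2230 → Sep 25, 2231: 365 days.
Sep 25, 2231 → Sep 25, 2232: 366 days (Feb 29, 2232 is in that span).
Sep 25, 2232 → Sep 25, 2233: 365 days.
Sep 25, 2233 → Oct 25, 2233: 30 days (September has 30).
Oct 25, 2233 → Nov 22, 2233: 28 days.
Total: 7728 days.

7728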